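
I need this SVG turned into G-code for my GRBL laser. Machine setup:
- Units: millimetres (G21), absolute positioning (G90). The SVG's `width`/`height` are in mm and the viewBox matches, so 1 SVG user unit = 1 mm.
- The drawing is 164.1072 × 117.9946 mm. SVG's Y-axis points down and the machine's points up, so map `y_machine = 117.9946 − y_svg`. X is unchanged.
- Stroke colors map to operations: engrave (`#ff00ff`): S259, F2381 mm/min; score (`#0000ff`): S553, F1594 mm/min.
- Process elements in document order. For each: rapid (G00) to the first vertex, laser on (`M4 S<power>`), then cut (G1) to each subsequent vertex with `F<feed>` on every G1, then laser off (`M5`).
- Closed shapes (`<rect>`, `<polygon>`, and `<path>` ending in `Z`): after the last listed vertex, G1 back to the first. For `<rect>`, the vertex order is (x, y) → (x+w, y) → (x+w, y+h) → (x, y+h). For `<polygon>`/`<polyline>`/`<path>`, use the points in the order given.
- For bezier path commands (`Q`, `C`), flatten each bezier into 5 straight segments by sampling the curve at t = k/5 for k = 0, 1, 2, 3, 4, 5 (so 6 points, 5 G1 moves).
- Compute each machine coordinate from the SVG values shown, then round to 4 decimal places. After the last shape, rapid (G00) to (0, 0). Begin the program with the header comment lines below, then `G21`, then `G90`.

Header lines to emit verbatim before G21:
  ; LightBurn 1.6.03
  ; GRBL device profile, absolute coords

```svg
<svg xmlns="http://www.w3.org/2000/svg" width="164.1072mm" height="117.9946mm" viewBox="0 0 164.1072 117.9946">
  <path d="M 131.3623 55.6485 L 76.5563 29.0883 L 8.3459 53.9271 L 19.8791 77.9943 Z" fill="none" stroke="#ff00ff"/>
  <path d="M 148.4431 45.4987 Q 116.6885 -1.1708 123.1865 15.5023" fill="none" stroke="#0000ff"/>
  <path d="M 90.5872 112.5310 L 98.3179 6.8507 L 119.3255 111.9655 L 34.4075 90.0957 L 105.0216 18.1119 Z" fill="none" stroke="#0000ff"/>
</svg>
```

viewBox `0 0 164.1072 117.9946` with mm width/height → 1 unit = 1 mm. Flip: y_m = 117.9946 − y_svg.

**Shape 1** — `<path>` closed polygon, stroke `#ff00ff` → engrave (S259, F2381). Machine vertices: (131.3623,62.3461) → (76.5563,88.9063) → (8.3459,64.0675) → (19.8791,40.0003) → (131.3623,62.3461). Closed: final G1 returns to the first vertex.

**Shape 2** — `<path>` quadratic bezier, stroke `#0000ff` → score (S553, F1594). Control points (SVG): P0=(148.4431,45.4987), P1=(116.6885,-1.1708), P2=(123.1865,15.5023); sampled at t=k/5. Machine vertices: (148.4431,72.4959) → (137.2714,88.6300) → (129.1598,99.6967) → (124.1085,105.6960) → (122.1174,106.6278) → (123.1865,102.4923). Open path.

**Shape 3** — `<path>` closed polygon, stroke `#0000ff` → score (S553, F1594). Machine vertices: (90.5872,5.4636) → (98.3179,111.1439) → (119.3255,6.0291) → (34.4075,27.8989) → (105.0216,99.8827) → (90.5872,5.4636). Closed: final G1 returns to the first vertex.

; LightBurn 1.6.03
; GRBL device profile, absolute coords
G21
G90
G00 X131.3623 Y62.3461
M4 S259
G1 X76.5563 Y88.9063 F2381
G1 X8.3459 Y64.0675 F2381
G1 X19.8791 Y40.0003 F2381
G1 X131.3623 Y62.3461 F2381
M5
G00 X148.4431 Y72.4959
M4 S553
G1 X137.2714 Y88.6300 F1594
G1 X129.1598 Y99.6967 F1594
G1 X124.1085 Y105.6960 F1594
G1 X122.1174 Y106.6278 F1594
G1 X123.1865 Y102.4923 F1594
M5
G00 X90.5872 Y5.4636
M4 S553
G1 X98.3179 Y111.1439 F1594
G1 X119.3255 Y6.0291 F1594
G1 X34.4075 Y27.8989 F1594
G1 X105.0216 Y99.8827 F1594
G1 X90.5872 Y5.4636 F1594
M5
G00 X0.0000 Y0.0000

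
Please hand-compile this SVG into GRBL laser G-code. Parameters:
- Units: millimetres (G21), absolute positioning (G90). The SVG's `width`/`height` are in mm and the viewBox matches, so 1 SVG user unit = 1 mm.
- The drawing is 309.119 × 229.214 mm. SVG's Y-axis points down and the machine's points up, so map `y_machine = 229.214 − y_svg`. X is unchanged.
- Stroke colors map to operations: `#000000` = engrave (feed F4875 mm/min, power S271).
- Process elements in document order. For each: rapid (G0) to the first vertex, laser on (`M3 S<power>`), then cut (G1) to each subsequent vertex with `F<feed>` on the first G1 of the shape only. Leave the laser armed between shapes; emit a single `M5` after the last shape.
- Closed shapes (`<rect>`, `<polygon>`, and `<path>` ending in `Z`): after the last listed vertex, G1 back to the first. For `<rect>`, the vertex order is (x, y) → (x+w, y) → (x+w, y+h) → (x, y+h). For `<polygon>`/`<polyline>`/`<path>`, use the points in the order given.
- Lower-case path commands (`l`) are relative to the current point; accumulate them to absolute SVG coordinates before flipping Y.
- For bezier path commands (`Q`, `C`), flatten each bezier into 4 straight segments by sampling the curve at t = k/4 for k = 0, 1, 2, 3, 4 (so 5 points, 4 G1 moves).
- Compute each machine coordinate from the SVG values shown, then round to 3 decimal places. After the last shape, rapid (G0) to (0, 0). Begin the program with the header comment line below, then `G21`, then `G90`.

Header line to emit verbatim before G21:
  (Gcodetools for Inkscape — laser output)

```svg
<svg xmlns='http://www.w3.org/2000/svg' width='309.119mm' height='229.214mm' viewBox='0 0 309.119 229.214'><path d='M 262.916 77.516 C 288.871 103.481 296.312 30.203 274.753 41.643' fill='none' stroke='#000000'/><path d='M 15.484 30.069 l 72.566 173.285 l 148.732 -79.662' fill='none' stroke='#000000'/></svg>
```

Since the viewBox matches the mm dimensions, user units are millimetres directly. The only transform is the Y-flip y_m = 229.214 − y_svg.

Shape 1 is a cubic bezier drawn with `<path>`. Its stroke #000000 means engrave at S271, F4875. After flipping Y the toolpath is (262.916,151.698) → (278.747,147.958) → (286.652,164.188) → (285.649,183.141) → (274.753,187.571).

Shape 2 is a open polyline drawn with `<path>`. Its stroke #000000 means engrave at S271, F4875. After flipping Y the toolpath is (15.484,199.145) → (88.050,25.860) → (236.782,105.522).

(Gcodetools for Inkscape — laser output)
G21
G90
G0 X262.916 Y151.698
M3 S271
G1 X278.747 Y147.958 F4875
G1 X286.652 Y164.188
G1 X285.649 Y183.141
G1 X274.753 Y187.571
G0 X15.484 Y199.145
M3 S271
G1 X88.050 Y25.860 F4875
G1 X236.782 Y105.522
M5
G0 X0.000 Y0.000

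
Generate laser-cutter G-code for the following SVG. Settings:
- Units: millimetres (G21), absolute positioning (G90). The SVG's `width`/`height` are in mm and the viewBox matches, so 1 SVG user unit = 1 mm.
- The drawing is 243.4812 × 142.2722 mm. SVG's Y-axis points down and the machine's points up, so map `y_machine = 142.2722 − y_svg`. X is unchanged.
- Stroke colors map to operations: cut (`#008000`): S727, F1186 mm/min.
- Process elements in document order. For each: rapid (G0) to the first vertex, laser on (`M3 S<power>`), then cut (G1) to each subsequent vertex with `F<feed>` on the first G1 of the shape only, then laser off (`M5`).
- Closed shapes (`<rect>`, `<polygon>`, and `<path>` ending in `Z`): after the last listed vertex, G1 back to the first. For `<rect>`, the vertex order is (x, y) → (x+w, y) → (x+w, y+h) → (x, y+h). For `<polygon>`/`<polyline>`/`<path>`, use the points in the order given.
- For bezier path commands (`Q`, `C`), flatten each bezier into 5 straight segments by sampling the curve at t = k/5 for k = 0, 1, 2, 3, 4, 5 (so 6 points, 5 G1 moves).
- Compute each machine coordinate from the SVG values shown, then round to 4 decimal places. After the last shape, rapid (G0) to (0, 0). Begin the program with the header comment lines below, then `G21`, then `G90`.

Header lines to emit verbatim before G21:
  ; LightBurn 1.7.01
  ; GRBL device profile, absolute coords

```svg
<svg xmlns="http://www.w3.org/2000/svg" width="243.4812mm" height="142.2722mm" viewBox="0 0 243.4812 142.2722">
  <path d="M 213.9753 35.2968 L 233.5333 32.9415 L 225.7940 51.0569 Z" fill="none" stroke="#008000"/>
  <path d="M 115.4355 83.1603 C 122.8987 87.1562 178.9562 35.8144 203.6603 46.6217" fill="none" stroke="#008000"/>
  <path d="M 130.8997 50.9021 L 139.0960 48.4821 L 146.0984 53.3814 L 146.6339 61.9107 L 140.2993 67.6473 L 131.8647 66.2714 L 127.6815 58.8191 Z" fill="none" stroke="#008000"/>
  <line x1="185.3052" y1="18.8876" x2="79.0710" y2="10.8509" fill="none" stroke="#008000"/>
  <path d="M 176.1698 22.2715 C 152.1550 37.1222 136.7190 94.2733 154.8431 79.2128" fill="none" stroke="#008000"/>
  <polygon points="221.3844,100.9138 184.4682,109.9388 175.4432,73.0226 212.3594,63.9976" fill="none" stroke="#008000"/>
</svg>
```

Since the viewBox matches the mm dimensions, user units are millimetres directly. The only transform is the Y-flip y_m = 142.2722 − y_svg.

Shape 1 is a regular polygon drawn with `<path>`. Its stroke #008000 means cut at S727, F1186. After flipping Y the toolpath is (213.9753,106.9754) → (233.5333,109.3307) → (225.7940,91.2153) → (213.9753,106.9754), returning to the start.

Shape 2 is a cubic bezier drawn with `<path>`. Its stroke #008000 means cut at S727, F1186. After flipping Y the toolpath is (115.4355,59.1119) → (125.1052,62.4150) → (142.6000,73.3598) → (164.0824,86.3068) → (185.7150,95.6169) → (203.6603,95.6505).

Shape 3 is a regular polygon drawn with `<path>`. Its stroke #008000 means cut at S727, F1186. After flipping Y the toolpath is (130.8997,91.3701) → (139.0960,93.7901) → (146.0984,88.8908) → (146.6339,80.3615) → (140.2993,74.6249) → (131.8647,76.0008) → (127.6815,83.4531) → (130.8997,91.3701), returning to the start.

Shape 4 is a line segment drawn with `<line>`. Its stroke #008000 means cut at S727, F1186. After flipping Y the toolpath is (185.3052,123.3846) → (79.0710,131.4213).

Shape 5 is a cubic bezier drawn with `<path>`. Its stroke #008000 means cut at S727, F1186. After flipping Y the toolpath is (176.1698,120.0007) → (162.9902,106.9303) → (153.0687,89.2044) → (147.6042,72.3196) → (147.7960,61.7724) → (154.8431,63.0594).

Shape 6 is a regular polygon drawn with `<polygon>`. Its stroke #008000 means cut at S727, F1186. After flipping Y the toolpath is (221.3844,41.3584) → (184.4682,32.3334) → (175.4432,69.2496) → (212.3594,78.2746) → (221.3844,41.3584), returning to the start.

; LightBurn 1.7.01
; GRBL device profile, absolute coords
G21
G90
G0 X213.9753 Y106.9754
M3 S727
G1 X233.5333 Y109.3307 F1186
G1 X225.7940 Y91.2153
G1 X213.9753 Y106.9754
M5
G0 X115.4355 Y59.1119
M3 S727
G1 X125.1052 Y62.4150 F1186
G1 X142.6000 Y73.3598
G1 X164.0824 Y86.3068
G1 X185.7150 Y95.6169
G1 X203.6603 Y95.6505
M5
G0 X130.8997 Y91.3701
M3 S727
G1 X139.0960 Y93.7901 F1186
G1 X146.0984 Y88.8908
G1 X146.6339 Y80.3615
G1 X140.2993 Y74.6249
G1 X131.8647 Y76.0008
G1 X127.6815 Y83.4531
G1 X130.8997 Y91.3701
M5
G0 X185.3052 Y123.3846
M3 S727
G1 X79.0710 Y131.4213 F1186
M5
G0 X176.1698 Y120.0007
M3 S727
G1 X162.9902 Y106.9303 F1186
G1 X153.0687 Y89.2044
G1 X147.6042 Y72.3196
G1 X147.7960 Y61.7724
G1 X154.8431 Y63.0594
M5
G0 X221.3844 Y41.3584
M3 S727
G1 X184.4682 Y32.3334 F1186
G1 X175.4432 Y69.2496
G1 X212.3594 Y78.2746
G1 X221.3844 Y41.3584
M5
G0 X0.0000 Y0.0000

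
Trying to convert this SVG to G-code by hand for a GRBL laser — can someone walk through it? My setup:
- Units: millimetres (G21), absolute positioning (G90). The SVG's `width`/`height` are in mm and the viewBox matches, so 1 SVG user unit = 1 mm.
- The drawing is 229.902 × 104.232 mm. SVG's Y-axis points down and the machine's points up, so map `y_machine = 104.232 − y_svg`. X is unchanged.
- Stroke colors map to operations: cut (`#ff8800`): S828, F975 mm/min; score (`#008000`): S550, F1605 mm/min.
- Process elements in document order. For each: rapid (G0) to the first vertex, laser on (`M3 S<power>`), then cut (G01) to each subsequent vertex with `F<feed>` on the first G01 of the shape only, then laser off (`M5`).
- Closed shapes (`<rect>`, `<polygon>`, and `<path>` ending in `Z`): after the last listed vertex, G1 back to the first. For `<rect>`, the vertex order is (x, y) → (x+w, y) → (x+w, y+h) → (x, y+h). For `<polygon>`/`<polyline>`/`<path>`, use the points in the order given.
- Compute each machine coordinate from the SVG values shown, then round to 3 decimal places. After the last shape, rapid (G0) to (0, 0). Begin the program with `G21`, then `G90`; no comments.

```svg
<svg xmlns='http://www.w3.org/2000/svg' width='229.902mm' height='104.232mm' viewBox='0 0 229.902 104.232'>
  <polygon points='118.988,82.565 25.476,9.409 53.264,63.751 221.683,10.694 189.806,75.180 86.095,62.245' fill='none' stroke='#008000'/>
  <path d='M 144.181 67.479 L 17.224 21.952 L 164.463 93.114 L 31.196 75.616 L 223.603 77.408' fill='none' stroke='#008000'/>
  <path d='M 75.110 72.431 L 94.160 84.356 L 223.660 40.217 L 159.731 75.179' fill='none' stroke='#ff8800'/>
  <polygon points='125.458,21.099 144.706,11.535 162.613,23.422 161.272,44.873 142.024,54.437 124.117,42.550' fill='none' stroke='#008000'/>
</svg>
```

G21
G90
G0 X118.988 Y21.667
M3 S550
G01 X25.476 Y94.823 F1605
G01 X53.264 Y40.481
G01 X221.683 Y93.538
G01 X189.806 Y29.052
G01 X86.095 Y41.987
G01 X118.988 Y21.667
M5
G0 X144.181 Y36.753
M3 S550
G01 X17.224 Y82.280 F1605
G01 X164.463 Y11.118
G01 X31.196 Y28.616
G01 X223.603 Y26.824
M5
G0 X75.110 Y31.801
M3 S828
G01 X94.160 Y19.876 F975
G01 X223.660 Y64.015
G01 X159.731 Y29.053
M5
G0 X125.458 Y83.133
M3 S550
G01 X144.706 Y92.697 F1605
G01 X162.613 Y80.810
G01 X161.272 Y59.359
G01 X142.024 Y49.795
G01 X124.117 Y61.682
G01 X125.458 Y83.133
M5
G0 X0.000 Y0.000

1 u = 1 mm; y_m = 104.232 − y.

[1] `<polygon>` closed polygon, #008000→score S550 F1605: (118.988,21.667) → (25.476,94.823) → (53.264,40.481) → (221.683,93.538) → (189.806,29.052) → (86.095,41.987) → (118.988,21.667) (closed)

[2] `<path>` open polyline, #008000→score S550 F1605: (144.181,36.753) → (17.224,82.280) → (164.463,11.118) → (31.196,28.616) → (223.603,26.824)

[3] `<path>` open polyline, #ff8800→cut S828 F975: (75.110,31.801) → (94.160,19.876) → (223.660,64.015) → (159.731,29.053)

[4] `<polygon>` regular polygon, #008000→score S550 F1605: (125.458,83.133) → (144.706,92.697) → (162.613,80.810) → (161.272,59.359) → (142.024,49.795) → (124.117,61.682) → (125.458,83.133) (closed)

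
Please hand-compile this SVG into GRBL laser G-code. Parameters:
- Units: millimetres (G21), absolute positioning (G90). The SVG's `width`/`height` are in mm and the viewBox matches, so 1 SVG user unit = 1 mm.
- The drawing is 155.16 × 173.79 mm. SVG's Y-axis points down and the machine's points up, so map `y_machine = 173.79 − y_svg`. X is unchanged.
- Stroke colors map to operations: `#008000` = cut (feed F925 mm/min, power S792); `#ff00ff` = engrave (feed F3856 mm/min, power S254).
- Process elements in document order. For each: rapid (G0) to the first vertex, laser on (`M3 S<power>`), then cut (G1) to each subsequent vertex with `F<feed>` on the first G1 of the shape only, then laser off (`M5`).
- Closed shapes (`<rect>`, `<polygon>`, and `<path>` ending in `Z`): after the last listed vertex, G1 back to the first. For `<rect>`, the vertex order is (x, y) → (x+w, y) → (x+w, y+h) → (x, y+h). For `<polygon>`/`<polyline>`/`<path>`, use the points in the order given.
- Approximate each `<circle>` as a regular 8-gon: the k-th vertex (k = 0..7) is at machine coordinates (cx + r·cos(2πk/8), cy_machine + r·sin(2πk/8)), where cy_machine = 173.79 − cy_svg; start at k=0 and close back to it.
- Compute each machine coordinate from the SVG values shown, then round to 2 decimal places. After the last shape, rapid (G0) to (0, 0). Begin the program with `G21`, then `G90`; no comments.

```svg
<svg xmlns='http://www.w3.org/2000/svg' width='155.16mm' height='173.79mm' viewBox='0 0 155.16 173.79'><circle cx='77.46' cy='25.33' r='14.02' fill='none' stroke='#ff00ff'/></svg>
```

viewBox `0 0 155.16 173.79` with mm width/height → 1 unit = 1 mm. Flip: y_m = 173.79 − y_svg.

**Shape 1** — `<circle>` circle, stroke `#ff00ff` → engrave (S254, F3856). Machine vertices: (91.48,148.46) → (87.37,158.37) → (77.46,162.48) → (67.55,158.37) → (63.44,148.46) → (67.55,138.55) → (77.46,134.44) → (87.37,138.55) → (91.48,148.46). Closed: final G1 returns to the first vertex.

G21
G90
G0 X91.48 Y148.46
M3 S254
G1 X87.37 Y158.37 F3856
G1 X77.46 Y162.48
G1 X67.55 Y158.37
G1 X63.44 Y148.46
G1 X67.55 Y138.55
G1 X77.46 Y134.44
G1 X87.37 Y138.55
G1 X91.48 Y148.46
M5
G0 X0.00 Y0.00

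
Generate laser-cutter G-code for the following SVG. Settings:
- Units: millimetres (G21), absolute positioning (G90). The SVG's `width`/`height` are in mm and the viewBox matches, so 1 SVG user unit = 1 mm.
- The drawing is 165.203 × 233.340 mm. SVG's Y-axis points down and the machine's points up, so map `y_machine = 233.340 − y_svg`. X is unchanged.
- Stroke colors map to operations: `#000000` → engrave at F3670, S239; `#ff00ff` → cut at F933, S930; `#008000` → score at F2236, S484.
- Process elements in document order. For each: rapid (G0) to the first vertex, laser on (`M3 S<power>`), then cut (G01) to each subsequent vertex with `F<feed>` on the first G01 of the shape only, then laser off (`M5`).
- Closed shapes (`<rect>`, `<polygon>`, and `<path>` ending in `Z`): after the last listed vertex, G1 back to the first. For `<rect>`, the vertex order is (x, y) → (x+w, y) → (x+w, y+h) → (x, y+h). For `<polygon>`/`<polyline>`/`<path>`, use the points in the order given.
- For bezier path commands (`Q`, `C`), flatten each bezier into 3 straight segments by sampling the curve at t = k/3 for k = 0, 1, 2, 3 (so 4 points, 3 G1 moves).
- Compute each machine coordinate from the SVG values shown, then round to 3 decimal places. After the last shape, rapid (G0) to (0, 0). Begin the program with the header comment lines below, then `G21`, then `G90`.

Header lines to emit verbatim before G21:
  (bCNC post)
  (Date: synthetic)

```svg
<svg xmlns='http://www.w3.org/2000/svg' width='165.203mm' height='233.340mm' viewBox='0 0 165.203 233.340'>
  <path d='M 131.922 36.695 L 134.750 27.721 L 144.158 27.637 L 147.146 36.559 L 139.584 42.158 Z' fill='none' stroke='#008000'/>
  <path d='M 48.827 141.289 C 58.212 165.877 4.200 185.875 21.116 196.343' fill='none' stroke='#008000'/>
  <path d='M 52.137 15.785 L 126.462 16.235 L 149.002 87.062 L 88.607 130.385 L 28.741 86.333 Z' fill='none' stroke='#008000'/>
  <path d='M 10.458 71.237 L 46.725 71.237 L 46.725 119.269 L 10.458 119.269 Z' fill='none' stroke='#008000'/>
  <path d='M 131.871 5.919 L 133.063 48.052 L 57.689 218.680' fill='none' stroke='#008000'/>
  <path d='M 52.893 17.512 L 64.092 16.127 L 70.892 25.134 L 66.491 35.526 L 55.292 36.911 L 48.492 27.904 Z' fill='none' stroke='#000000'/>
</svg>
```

1 u = 1 mm; y_m = 233.340 − y.

[1] `<path>` regular polygon, #008000→score S484 F2236: (131.922,196.645) → (134.750,205.619) → (144.158,205.703) → (147.146,196.781) → (139.584,191.182) → (131.922,196.645) (closed)

[2] `<path>` cubic bezier, #008000→score S484 F2236: (48.827,92.051) → (42.055,69.176) → (22.868,50.459) → (21.116,36.997)

[3] `<path>` regular polygon, #008000→score S484 F2236: (52.137,217.555) → (126.462,217.105) → (149.002,146.278) → (88.607,102.955) → (28.741,147.007) → (52.137,217.555) (closed)

[4] `<path>` rectangle, #008000→score S484 F2236: (10.458,162.103) → (46.725,162.103) → (46.725,114.071) → (10.458,114.071) → (10.458,162.103) (closed)

[5] `<path>` open polyline, #008000→score S484 F2236: (131.871,227.421) → (133.063,185.288) → (57.689,14.660)

[6] `<path>` regular polygon, #000000→engrave S239 F3670: (52.893,215.828) → (64.092,217.213) → (70.892,208.206) → (66.491,197.814) → (55.292,196.429) → (48.492,205.436) → (52.893,215.828) (closed)

(bCNC post)
(Date: synthetic)
G21
G90
G0 X131.922 Y196.645
M3 S484
G01 X134.750 Y205.619 F2236
G01 X144.158 Y205.703
G01 X147.146 Y196.781
G01 X139.584 Y191.182
G01 X131.922 Y196.645
M5
G0 X48.827 Y92.051
M3 S484
G01 X42.055 Y69.176 F2236
G01 X22.868 Y50.459
G01 X21.116 Y36.997
M5
G0 X52.137 Y217.555
M3 S484
G01 X126.462 Y217.105 F2236
G01 X149.002 Y146.278
G01 X88.607 Y102.955
G01 X28.741 Y147.007
G01 X52.137 Y217.555
M5
G0 X10.458 Y162.103
M3 S484
G01 X46.725 Y162.103 F2236
G01 X46.725 Y114.071
G01 X10.458 Y114.071
G01 X10.458 Y162.103
M5
G0 X131.871 Y227.421
M3 S484
G01 X133.063 Y185.288 F2236
G01 X57.689 Y14.660
M5
G0 X52.893 Y215.828
M3 S239
G01 X64.092 Y217.213 F3670
G01 X70.892 Y208.206
G01 X66.491 Y197.814
G01 X55.292 Y196.429
G01 X48.492 Y205.436
G01 X52.893 Y215.828
M5
G0 X0.000 Y0.000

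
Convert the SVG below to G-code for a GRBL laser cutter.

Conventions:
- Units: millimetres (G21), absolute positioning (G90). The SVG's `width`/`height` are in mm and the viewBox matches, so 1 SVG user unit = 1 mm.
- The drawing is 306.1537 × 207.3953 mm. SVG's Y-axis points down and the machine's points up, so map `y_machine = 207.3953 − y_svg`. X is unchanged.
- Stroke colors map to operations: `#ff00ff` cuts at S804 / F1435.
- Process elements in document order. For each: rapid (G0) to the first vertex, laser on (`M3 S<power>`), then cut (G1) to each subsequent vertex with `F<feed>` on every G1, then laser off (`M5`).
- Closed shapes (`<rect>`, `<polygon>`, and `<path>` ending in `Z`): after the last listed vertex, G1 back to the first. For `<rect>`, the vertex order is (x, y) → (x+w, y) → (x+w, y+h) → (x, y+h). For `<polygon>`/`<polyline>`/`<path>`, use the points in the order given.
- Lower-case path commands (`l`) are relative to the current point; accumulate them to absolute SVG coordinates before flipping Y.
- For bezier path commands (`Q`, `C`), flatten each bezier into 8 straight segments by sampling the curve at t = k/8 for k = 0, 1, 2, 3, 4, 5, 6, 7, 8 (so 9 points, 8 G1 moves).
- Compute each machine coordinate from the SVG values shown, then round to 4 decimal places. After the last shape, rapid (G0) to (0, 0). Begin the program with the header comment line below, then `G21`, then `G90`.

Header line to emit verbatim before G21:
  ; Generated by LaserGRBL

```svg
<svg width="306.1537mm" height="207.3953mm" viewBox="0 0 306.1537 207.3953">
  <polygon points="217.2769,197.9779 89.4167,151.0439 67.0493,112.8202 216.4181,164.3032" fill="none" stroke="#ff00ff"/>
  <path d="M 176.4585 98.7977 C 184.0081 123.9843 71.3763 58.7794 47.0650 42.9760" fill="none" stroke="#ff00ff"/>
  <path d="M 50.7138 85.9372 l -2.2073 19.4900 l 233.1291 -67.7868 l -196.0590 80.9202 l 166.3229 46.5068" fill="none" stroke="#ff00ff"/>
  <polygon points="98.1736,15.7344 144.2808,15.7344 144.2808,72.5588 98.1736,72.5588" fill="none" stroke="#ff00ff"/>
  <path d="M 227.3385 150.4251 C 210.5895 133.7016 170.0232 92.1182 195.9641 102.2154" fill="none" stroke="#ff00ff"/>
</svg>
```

viewBox `0 0 306.1537 207.3953` with mm width/height → 1 unit = 1 mm. Flip: y_m = 207.3953 − y_svg.

**Shape 1** — `<polygon>` closed polygon, stroke `#ff00ff` → cut (S804, F1435). Machine vertices: (217.2769,9.4174) → (89.4167,56.3514) → (67.0493,94.5751) → (216.4181,43.0921) → (217.2769,9.4174). Closed: final G1 returns to the first vertex.

**Shape 2** — `<path>` cubic bezier, stroke `#ff00ff` → cut (S804, F1435). Control points (SVG): P0=(176.4585,98.7977), P1=(184.0081,123.9843), P2=(71.3763,58.7794), P3=(47.0650,42.9760); sampled at t=k/8. Machine vertices: (176.4585,108.5976) → (174.0633,103.1167) → (162.8445,104.4718) → (145.2455,111.0247) → (123.7096,121.1372) → (100.6802,133.1711) → (78.6007,145.4882) → (59.9145,156.4504) → (47.0650,164.4193). Open path.

**Shape 3** — `<path>` open polyline, stroke `#ff00ff` → cut (S804, F1435). Machine vertices: (50.7138,121.4581) → (48.5065,101.9681) → (281.6356,169.7549) → (85.5766,88.8347) → (251.8995,42.3279). Open path.

**Shape 4** — `<polygon>` rectangle, stroke `#ff00ff` → cut (S804, F1435). Machine vertices: (98.1736,191.6609) → (144.2808,191.6609) → (144.2808,134.8365) → (98.1736,134.8365) → (98.1736,191.6609). Closed: final G1 returns to the first vertex.

**Shape 5** — `<path>` cubic bezier, stroke `#ff00ff` → cut (S804, F1435). Control points (SVG): P0=(227.3385,150.4251), P1=(210.5895,133.7016), P2=(170.0232,92.1182), P3=(195.9641,102.2154); sampled at t=k/8. Machine vertices: (227.3385,56.9702) → (220.1176,64.2573) → (211.7223,72.9781) → (203.2112,82.2356) → (195.6426,91.1328) → (190.0751,98.7728) → (187.5672,104.2586) → (189.1774,106.6933) → (195.9641,105.1799). Open path.

; Generated by LaserGRBL
G21
G90
G0 X217.2769 Y9.4174
M3 S804
G1 X89.4167 Y56.3514 F1435
G1 X67.0493 Y94.5751 F1435
G1 X216.4181 Y43.0921 F1435
G1 X217.2769 Y9.4174 F1435
M5
G0 X176.4585 Y108.5976
M3 S804
G1 X174.0633 Y103.1167 F1435
G1 X162.8445 Y104.4718 F1435
G1 X145.2455 Y111.0247 F1435
G1 X123.7096 Y121.1372 F1435
G1 X100.6802 Y133.1711 F1435
G1 X78.6007 Y145.4882 F1435
G1 X59.9145 Y156.4504 F1435
G1 X47.0650 Y164.4193 F1435
M5
G0 X50.7138 Y121.4581
M3 S804
G1 X48.5065 Y101.9681 F1435
G1 X281.6356 Y169.7549 F1435
G1 X85.5766 Y88.8347 F1435
G1 X251.8995 Y42.3279 F1435
M5
G0 X98.1736 Y191.6609
M3 S804
G1 X144.2808 Y191.6609 F1435
G1 X144.2808 Y134.8365 F1435
G1 X98.1736 Y134.8365 F1435
G1 X98.1736 Y191.6609 F1435
M5
G0 X227.3385 Y56.9702
M3 S804
G1 X220.1176 Y64.2573 F1435
G1 X211.7223 Y72.9781 F1435
G1 X203.2112 Y82.2356 F1435
G1 X195.6426 Y91.1328 F1435
G1 X190.0751 Y98.7728 F1435
G1 X187.5672 Y104.2586 F1435
G1 X189.1774 Y106.6933 F1435
G1 X195.9641 Y105.1799 F1435
M5
G0 X0.0000 Y0.0000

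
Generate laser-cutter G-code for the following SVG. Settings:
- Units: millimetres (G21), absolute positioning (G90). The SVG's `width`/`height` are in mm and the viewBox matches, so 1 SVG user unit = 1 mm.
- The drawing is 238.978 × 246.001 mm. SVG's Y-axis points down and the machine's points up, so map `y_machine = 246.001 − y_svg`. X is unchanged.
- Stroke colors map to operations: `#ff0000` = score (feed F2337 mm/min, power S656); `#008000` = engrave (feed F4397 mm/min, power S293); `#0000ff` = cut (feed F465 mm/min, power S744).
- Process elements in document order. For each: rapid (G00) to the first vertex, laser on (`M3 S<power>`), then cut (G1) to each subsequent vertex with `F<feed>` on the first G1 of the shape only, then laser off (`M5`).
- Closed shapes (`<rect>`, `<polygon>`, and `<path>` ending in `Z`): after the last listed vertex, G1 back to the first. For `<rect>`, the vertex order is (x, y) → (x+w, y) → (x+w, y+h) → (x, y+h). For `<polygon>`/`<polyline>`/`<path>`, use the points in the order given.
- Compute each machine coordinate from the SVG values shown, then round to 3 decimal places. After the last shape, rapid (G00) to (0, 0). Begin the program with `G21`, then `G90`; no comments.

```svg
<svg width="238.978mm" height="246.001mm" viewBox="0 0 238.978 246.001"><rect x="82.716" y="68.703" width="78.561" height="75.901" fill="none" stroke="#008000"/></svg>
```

G21
G90
G00 X82.716 Y177.298
M3 S293
G1 X161.277 Y177.298 F4397
G1 X161.277 Y101.397
G1 X82.716 Y101.397
G1 X82.716 Y177.298
M5
G00 X0.000 Y0.000

viewBox `0 0 238.978 246.001` with mm width/height → 1 unit = 1 mm. Flip: y_m = 246.001 − y_svg.

**Shape 1** — `<rect>` rectangle, stroke `#008000` → engrave (S293, F4397). Machine vertices: (82.716,177.298) → (161.277,177.298) → (161.277,101.397) → (82.716,101.397) → (82.716,177.298). Closed: final G1 returns to the first vertex.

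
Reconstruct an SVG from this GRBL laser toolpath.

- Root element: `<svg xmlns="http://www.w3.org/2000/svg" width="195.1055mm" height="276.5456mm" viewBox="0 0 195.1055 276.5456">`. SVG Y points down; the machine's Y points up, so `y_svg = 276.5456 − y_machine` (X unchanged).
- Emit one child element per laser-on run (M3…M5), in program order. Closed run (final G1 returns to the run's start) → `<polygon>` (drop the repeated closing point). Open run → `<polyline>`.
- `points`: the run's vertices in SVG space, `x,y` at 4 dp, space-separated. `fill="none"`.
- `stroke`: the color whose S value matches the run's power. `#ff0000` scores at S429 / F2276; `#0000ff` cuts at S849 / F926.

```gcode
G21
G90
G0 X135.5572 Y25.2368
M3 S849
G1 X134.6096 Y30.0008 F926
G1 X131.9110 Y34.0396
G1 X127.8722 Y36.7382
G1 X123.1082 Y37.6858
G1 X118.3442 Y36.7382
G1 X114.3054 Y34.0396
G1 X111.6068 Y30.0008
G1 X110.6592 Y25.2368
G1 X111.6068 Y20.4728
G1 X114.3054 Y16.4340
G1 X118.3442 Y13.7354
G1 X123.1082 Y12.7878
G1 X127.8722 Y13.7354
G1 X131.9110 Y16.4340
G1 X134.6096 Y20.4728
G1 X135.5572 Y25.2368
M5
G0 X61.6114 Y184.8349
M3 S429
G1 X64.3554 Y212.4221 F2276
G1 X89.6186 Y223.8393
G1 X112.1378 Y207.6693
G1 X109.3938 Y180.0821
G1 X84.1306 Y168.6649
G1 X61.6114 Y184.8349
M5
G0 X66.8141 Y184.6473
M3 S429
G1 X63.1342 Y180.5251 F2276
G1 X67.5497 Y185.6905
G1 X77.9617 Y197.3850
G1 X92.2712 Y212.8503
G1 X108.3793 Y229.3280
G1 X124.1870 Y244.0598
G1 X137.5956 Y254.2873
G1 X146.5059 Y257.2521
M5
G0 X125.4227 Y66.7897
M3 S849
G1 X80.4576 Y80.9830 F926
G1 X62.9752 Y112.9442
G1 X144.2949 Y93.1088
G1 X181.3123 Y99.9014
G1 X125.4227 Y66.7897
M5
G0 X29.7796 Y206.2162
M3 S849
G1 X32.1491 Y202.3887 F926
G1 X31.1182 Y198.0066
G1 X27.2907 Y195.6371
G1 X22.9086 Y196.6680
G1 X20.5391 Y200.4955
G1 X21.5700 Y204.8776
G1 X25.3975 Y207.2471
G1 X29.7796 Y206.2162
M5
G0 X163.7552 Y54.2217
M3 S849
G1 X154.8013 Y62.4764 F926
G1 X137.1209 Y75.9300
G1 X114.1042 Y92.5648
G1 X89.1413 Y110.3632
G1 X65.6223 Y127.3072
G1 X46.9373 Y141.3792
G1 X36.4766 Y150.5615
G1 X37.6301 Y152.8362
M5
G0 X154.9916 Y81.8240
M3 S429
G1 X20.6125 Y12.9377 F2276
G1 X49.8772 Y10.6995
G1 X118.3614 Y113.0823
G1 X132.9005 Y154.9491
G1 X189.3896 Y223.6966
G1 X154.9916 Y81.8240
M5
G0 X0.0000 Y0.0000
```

<svg xmlns="http://www.w3.org/2000/svg" width="195.1055mm" height="276.5456mm" viewBox="0 0 195.1055 276.5456">
  <polygon points="135.5572,251.3088 134.6096,246.5448 131.9110,242.5060 127.8722,239.8074 123.1082,238.8598 118.3442,239.8074 114.3054,242.5060 111.6068,246.5448 110.6592,251.3088 111.6068,256.0728 114.3054,260.1116 118.3442,262.8102 123.1082,263.7578 127.8722,262.8102 131.9110,260.1116 134.6096,256.0728" fill="none" stroke="#0000ff"/>
  <polygon points="61.6114,91.7107 64.3554,64.1235 89.6186,52.7063 112.1378,68.8763 109.3938,96.4635 84.1306,107.8807" fill="none" stroke="#ff0000"/>
  <polyline points="66.8141,91.8983 63.1342,96.0205 67.5497,90.8551 77.9617,79.1606 92.2712,63.6953 108.3793,47.2176 124.1870,32.4858 137.5956,22.2583 146.5059,19.2935" fill="none" stroke="#ff0000"/>
  <polygon points="125.4227,209.7559 80.4576,195.5626 62.9752,163.6014 144.2949,183.4368 181.3123,176.6442" fill="none" stroke="#0000ff"/>
  <polygon points="29.7796,70.3294 32.1491,74.1569 31.1182,78.5390 27.2907,80.9085 22.9086,79.8776 20.5391,76.0501 21.5700,71.6680 25.3975,69.2985" fill="none" stroke="#0000ff"/>
  <polyline points="163.7552,222.3239 154.8013,214.0692 137.1209,200.6156 114.1042,183.9808 89.1413,166.1824 65.6223,149.2384 46.9373,135.1664 36.4766,125.9841 37.6301,123.7094" fill="none" stroke="#0000ff"/>
  <polygon points="154.9916,194.7216 20.6125,263.6079 49.8772,265.8461 118.3614,163.4633 132.9005,121.5965 189.3896,52.8490" fill="none" stroke="#ff0000"/>
</svg>

Each laser-on run becomes one SVG element. Flip Y back into SVG space with y_svg = 276.5456 − y_machine.

Run 1: the run's S849 means `#0000ff` (cut). The run returns to its start, so emit a `<polygon>` with points (Y-flipped): 135.5572,251.3088 134.6096,246.5448 131.9110,242.5060 127.8722,239.8074 123.1082,238.8598 118.3442,239.8074 114.3054,242.5060 111.6068,246.5448 110.6592,251.3088 111.6068,256.0728 114.3054,260.1116 118.3442,262.8102 123.1082,263.7578 127.8722,262.8102 131.9110,260.1116 134.6096,256.0728.

Run 2: S429 ⇒ score layer `#ff0000`. The run returns to its start, so emit a `<polygon>` with points (Y-flipped): 61.6114,91.7107 64.3554,64.1235 89.6186,52.7063 112.1378,68.8763 109.3938,96.4635 84.1306,107.8807.

Run 3: S429 ⇒ score layer `#ff0000`. The run is open, so emit a `<polyline>` with points (Y-flipped): 66.8141,91.8983 63.1342,96.0205 67.5497,90.8551 77.9617,79.1606 92.2712,63.6953 108.3793,47.2176 124.1870,32.4858 137.5956,22.2583 146.5059,19.2935.

Run 4: the run's S849 means `#0000ff` (cut). The run returns to its start, so emit a `<polygon>` with points (Y-flipped): 125.4227,209.7559 80.4576,195.5626 62.9752,163.6014 144.2949,183.4368 181.3123,176.6442.

Run 5: power S849 maps to stroke `#0000ff` (cut). The run returns to its start, so emit a `<polygon>` with points (Y-flipped): 29.7796,70.3294 32.1491,74.1569 31.1182,78.5390 27.2907,80.9085 22.9086,79.8776 20.5391,76.0501 21.5700,71.6680 25.3975,69.2985.

Run 6: the run's S849 means `#0000ff` (cut). The run is open, so emit a `<polyline>` with points (Y-flipped): 163.7552,222.3239 154.8013,214.0692 137.1209,200.6156 114.1042,183.9808 89.1413,166.1824 65.6223,149.2384 46.9373,135.1664 36.4766,125.9841 37.6301,123.7094.

Run 7: the run's S429 means `#ff0000` (score). The run returns to its start, so emit a `<polygon>` with points (Y-flipped): 154.9916,194.7216 20.6125,263.6079 49.8772,265.8461 118.3614,163.4633 132.9005,121.5965 189.3896,52.8490.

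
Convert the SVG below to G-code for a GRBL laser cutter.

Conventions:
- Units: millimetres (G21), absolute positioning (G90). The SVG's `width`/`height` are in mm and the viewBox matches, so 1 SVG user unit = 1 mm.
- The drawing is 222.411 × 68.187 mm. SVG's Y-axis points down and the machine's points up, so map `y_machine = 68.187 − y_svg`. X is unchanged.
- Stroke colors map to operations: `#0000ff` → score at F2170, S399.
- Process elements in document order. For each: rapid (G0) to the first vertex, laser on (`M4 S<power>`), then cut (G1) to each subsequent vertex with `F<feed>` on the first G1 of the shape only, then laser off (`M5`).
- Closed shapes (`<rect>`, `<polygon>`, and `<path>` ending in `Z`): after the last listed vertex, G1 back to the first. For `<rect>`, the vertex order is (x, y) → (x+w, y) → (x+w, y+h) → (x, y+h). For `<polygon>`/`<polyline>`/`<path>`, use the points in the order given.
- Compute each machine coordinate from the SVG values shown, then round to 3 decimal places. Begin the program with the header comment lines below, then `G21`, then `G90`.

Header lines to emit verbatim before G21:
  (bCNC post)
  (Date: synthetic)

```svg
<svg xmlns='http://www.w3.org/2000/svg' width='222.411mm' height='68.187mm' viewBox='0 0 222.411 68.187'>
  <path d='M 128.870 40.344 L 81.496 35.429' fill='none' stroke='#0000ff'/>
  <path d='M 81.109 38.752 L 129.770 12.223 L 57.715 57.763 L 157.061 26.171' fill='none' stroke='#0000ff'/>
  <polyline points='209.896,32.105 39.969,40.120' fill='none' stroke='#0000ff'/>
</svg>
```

(bCNC post)
(Date: synthetic)
G21
G90
G0 X128.870 Y27.843
M4 S399
G1 X81.496 Y32.758 F2170
M5
G0 X81.109 Y29.435
M4 S399
G1 X129.770 Y55.964 F2170
G1 X57.715 Y10.424
G1 X157.061 Y42.016
M5
G0 X209.896 Y36.082
M4 S399
G1 X39.969 Y28.067 F2170
M5

viewBox `0 0 222.411 68.187` with mm width/height → 1 unit = 1 mm. Flip: y_m = 68.187 − y_svg.

**Shape 1** — `<path>` line segment, stroke `#0000ff` → score (S399, F2170). Machine vertices: (128.870,27.843) → (81.496,32.758). Open path.

**Shape 2** — `<path>` open polyline, stroke `#0000ff` → score (S399, F2170). Machine vertices: (81.109,29.435) → (129.770,55.964) → (57.715,10.424) → (157.061,42.016). Open path.

**Shape 3** — `<polyline>` line segment, stroke `#0000ff` → score (S399, F2170). Machine vertices: (209.896,36.082) → (39.969,28.067). Open path.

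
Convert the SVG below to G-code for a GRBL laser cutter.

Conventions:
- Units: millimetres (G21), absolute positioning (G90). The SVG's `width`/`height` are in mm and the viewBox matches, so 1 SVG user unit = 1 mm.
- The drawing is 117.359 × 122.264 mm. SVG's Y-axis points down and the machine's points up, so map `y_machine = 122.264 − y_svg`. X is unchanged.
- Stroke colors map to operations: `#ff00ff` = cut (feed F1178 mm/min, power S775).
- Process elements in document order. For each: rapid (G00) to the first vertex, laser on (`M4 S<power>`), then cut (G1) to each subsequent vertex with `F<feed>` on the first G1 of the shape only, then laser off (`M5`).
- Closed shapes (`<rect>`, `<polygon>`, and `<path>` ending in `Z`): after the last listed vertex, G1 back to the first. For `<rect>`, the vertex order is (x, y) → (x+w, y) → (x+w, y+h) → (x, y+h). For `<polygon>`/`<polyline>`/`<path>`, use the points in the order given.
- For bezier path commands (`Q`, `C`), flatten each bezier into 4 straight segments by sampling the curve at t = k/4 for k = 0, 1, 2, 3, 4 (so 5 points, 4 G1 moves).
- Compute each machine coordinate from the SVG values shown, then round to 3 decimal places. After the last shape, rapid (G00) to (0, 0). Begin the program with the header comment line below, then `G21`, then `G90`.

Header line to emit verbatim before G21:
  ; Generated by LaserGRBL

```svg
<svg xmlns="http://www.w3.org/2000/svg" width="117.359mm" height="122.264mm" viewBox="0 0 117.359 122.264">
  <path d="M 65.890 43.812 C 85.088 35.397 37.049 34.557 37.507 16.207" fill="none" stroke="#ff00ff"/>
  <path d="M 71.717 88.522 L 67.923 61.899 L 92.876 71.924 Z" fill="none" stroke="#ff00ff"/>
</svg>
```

; Generated by LaserGRBL
G21
G90
G00 X65.890 Y78.452
M4 S775
G1 X69.490 Y83.735 F1178
G1 X58.726 Y88.529
G1 X44.448 Y95.186
G1 X37.507 Y106.057
M5
G00 X71.717 Y33.742
M4 S775
G1 X67.923 Y60.365 F1178
G1 X92.876 Y50.340
G1 X71.717 Y33.742
M5
G00 X0.000 Y0.000

Since the viewBox matches the mm dimensions, user units are millimetres directly. The only transform is the Y-flip y_m = 122.264 − y_svg.

Shape 1 is a cubic bezier drawn with `<path>`. Its stroke #ff00ff means cut at S775, F1178. After flipping Y the toolpath is (65.890,78.452) → (69.490,83.735) → (58.726,88.529) → (44.448,95.186) → (37.507,106.057).

Shape 2 is a regular polygon drawn with `<path>`. Its stroke #ff00ff means cut at S775, F1178. After flipping Y the toolpath is (71.717,33.742) → (67.923,60.365) → (92.876,50.340) → (71.717,33.742), returning to the start.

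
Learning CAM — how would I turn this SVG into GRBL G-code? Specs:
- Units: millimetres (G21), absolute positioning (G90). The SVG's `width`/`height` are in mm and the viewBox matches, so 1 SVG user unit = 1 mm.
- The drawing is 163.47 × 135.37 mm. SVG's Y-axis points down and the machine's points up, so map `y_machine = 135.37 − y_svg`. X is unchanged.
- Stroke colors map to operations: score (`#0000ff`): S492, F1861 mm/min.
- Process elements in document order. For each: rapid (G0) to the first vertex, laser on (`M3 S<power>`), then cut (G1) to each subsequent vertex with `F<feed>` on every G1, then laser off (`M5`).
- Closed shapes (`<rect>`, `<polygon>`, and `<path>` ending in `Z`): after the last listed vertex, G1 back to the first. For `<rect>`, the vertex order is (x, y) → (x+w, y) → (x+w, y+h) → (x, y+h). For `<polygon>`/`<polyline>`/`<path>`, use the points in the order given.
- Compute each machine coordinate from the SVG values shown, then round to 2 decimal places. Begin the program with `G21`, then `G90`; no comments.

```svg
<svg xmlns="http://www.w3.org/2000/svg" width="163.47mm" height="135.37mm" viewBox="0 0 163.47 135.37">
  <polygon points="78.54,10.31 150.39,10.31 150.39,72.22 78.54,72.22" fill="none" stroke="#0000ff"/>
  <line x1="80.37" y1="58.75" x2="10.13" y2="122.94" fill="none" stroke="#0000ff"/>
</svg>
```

G21
G90
G0 X78.54 Y125.06
M3 S492
G1 X150.39 Y125.06 F1861
G1 X150.39 Y63.15 F1861
G1 X78.54 Y63.15 F1861
G1 X78.54 Y125.06 F1861
M5
G0 X80.37 Y76.62
M3 S492
G1 X10.13 Y12.43 F1861
M5

1 u = 1 mm; y_m = 135.37 − y.

[1] `<polygon>` rectangle, #0000ff→score S492 F1861: (78.54,125.06) → (150.39,125.06) → (150.39,63.15) → (78.54,63.15) → (78.54,125.06) (closed)

[2] `<line>` line segment, #0000ff→score S492 F1861: (80.37,76.62) → (10.13,12.43)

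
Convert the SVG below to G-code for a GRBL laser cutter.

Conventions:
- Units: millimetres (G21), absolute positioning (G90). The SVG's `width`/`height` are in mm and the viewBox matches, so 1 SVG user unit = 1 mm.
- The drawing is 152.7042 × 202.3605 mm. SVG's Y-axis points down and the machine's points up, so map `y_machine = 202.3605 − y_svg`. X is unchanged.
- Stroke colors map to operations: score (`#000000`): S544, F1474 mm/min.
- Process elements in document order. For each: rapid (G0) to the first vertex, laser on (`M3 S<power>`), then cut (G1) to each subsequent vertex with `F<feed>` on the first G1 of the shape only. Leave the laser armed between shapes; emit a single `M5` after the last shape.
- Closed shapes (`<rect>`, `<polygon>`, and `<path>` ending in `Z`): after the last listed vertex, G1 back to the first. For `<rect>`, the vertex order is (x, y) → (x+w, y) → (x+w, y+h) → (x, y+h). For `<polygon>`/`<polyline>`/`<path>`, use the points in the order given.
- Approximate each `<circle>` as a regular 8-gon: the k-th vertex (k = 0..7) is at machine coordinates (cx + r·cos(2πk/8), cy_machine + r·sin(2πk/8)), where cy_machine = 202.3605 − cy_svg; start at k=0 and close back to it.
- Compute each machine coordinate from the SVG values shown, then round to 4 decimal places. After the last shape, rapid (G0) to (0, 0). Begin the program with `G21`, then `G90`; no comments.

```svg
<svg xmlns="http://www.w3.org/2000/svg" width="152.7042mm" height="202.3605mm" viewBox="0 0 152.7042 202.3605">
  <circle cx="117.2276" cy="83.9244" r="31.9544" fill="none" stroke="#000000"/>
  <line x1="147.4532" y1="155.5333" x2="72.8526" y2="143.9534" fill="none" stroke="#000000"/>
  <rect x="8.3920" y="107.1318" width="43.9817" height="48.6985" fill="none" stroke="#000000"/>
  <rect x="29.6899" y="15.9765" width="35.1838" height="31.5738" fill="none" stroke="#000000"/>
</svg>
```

G21
G90
G0 X149.1820 Y118.4361
M3 S544
G1 X139.8228 Y141.0313 F1474
G1 X117.2276 Y150.3905
G1 X94.6324 Y141.0313
G1 X85.2732 Y118.4361
G1 X94.6324 Y95.8409
G1 X117.2276 Y86.4817
G1 X139.8228 Y95.8409
G1 X149.1820 Y118.4361
G0 X147.4532 Y46.8272
M3 S544
G1 X72.8526 Y58.4071 F1474
G0 X8.3920 Y95.2287
M3 S544
G1 X52.3737 Y95.2287 F1474
G1 X52.3737 Y46.5302
G1 X8.3920 Y46.5302
G1 X8.3920 Y95.2287
G0 X29.6899 Y186.3840
M3 S544
G1 X64.8737 Y186.3840 F1474
G1 X64.8737 Y154.8102
G1 X29.6899 Y154.8102
G1 X29.6899 Y186.3840
M5
G0 X0.0000 Y0.0000

Since the viewBox matches the mm dimensions, user units are millimetres directly. The only transform is the Y-flip y_m = 202.3605 − y_svg.

Shape 1 is a circle drawn with `<circle>`. Its stroke #000000 means score at S544, F1474. After flipping Y the toolpath is (149.1820,118.4361) → (139.8228,141.0313) → (117.2276,150.3905) → (94.6324,141.0313) → (85.2732,118.4361) → (94.6324,95.8409) → (117.2276,86.4817) → (139.8228,95.8409) → (149.1820,118.4361), returning to the start.

Shape 2 is a line segment drawn with `<line>`. Its stroke #000000 means score at S544, F1474. After flipping Y the toolpath is (147.4532,46.8272) → (72.8526,58.4071).

Shape 3 is a rectangle drawn with `<rect>`. Its stroke #000000 means score at S544, F1474. After flipping Y the toolpath is (8.3920,95.2287) → (52.3737,95.2287) → (52.3737,46.5302) → (8.3920,46.5302) → (8.3920,95.2287), returning to the start.

Shape 4 is a rectangle drawn with `<rect>`. Its stroke #000000 means score at S544, F1474. After flipping Y the toolpath is (29.6899,186.3840) → (64.8737,186.3840) → (64.8737,154.8102) → (29.6899,154.8102) → (29.6899,186.3840), returning to the start.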